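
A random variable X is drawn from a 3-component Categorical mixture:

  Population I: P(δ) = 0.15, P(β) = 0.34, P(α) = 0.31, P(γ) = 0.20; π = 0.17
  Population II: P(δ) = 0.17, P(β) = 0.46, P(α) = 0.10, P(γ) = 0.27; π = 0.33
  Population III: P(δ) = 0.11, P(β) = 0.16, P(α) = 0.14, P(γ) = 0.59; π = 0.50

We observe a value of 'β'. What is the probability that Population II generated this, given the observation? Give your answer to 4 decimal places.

0.5242

By Bayes' theorem, P(k | x) = π_k f_k(x) / Σ_j π_j f_j(x).
Evaluate each component's likelihood at the observed value:
  p_I = P(β | comp) = 0.34
  p_II = P(β | comp) = 0.46
  p_III = P(β | comp) = 0.16
Multiply by the mixture weights:
  π_I·p_I = 0.17 × 0.34 = 0.0578
  π_II·p_II = 0.33 × 0.46 = 0.1518
  π_III·p_III = 0.50 × 0.16 = 0.08
Sum: 0.0578 + 0.1518 + 0.08 = 0.2896
P(Population II | 'β') = 0.1518 / 0.2896 ≈ 0.5242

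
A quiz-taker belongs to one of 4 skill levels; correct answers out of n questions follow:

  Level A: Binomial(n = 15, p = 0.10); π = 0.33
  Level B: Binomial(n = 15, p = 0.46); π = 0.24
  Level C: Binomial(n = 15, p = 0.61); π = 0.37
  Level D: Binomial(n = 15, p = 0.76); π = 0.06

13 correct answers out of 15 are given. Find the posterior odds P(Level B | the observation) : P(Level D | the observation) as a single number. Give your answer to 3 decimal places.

0.030

Only the two components matter; the odds are (P(Z=i) f_i(x)) / (P(Z=j) f_j(x)).
Component likelihoods at x = 13 correct answers out of 15:
  f_A = C(15,13)·0.10^13·0.90^2 = 105·1e-13·0.81 = 8.505e-12
  f_B = C(15,13)·0.46^13·0.54^2 = 105·4.12907e-05·0.2916 = 0.00126424
  f_C = C(15,13)·0.61^13·0.39^2 = 105·0.00161915·0.1521 = 0.0258587
  f_D = C(15,13)·0.76^13·0.24^2 = 105·0.0282213·0.0576 = 0.170682
Odds = (0.24/0.06) × (0.00126424/0.170682) = 4 × 0.00740696 ≈ 0.030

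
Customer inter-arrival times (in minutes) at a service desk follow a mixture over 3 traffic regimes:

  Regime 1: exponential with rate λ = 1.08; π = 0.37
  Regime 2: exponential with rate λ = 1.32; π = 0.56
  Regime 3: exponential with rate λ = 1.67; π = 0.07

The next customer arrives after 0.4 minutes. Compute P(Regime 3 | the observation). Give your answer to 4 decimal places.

The responsibility of component k is π_k f_k(x) divided by Σ_j π_j f_j(x).
Component likelihoods at x = 0.4 minutes:
  p_1 = 0.701146
  p_2 = 0.778514
  p_3 = 0.856264
Multiply by the mixture weights:
  π_1·p_1 = 0.37 × 0.701146 = 0.259424
  π_2·p_2 = 0.56 × 0.778514 = 0.435968
  π_3·p_3 = 0.07 × 0.856264 = 0.0599385
Evidence: 0.259424 + 0.435968 + 0.0599385 = 0.75533
Responsibility of Regime 3: 0.0599385 / 0.75533 ≈ 0.0794

0.0794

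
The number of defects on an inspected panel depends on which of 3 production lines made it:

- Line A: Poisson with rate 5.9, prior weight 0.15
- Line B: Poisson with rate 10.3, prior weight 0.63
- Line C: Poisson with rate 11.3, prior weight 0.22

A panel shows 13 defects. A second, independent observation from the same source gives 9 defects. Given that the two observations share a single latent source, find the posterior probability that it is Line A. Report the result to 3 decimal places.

0.005

Apply Bayes' rule: the posterior for each component is proportional to its prior times its likelihood at x.
Since both observations come from the same component, the likelihood for component k is f_k(x₁)·f_k(x₂).
  L_A = [e^(−5.9)·5.9^13/13! = 0.00461805] × [0.0653985] = 0.000302013
  L_B = [e^(−10.3)·10.3^13/13! = 0.0793178] × [0.120931] = 0.009592
  L_C = [e^(−11.3)·11.3^13/13! = 0.0973222] × [0.102427] = 0.00996844
Multiply by the mixture weights:
  π_A·L_A = 0.15 × 0.000302013 = 4.5302e-05
  π_B·L_B = 0.63 × 0.009592 = 0.00604296
  π_C·L_C = 0.22 × 0.00996844 = 0.00219306
Denominator: 4.5302e-05 + 0.00604296 + 0.00219306 = 0.00828132
So the posterior for Line A is 4.5302e-05 / 0.00828132 ≈ 0.005.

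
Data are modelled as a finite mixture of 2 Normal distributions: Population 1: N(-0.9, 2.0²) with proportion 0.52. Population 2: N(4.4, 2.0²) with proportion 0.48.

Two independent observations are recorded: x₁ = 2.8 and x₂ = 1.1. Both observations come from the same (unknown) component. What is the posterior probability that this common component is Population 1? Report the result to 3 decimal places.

0.389

The responsibility of component k is P(Z=k) f_k(x) divided by Σ_j P(Z=j) f_j(x).
Since both observations come from the same component, the likelihood for component k is f_k(x₁)·f_k(x₂).
  L_1 = [(1/(2.0·√(2π)))·exp(−(2.8−-0.9)²/(2·2.0²)) = 0.199471·exp(-1.71125) = 0.0360324] × [0.120985] = 0.0043594
  L_2 = [(1/(2.0·√(2π)))·exp(−(2.8−4.4)²/(2·2.0²)) = 0.199471·exp(-0.32000) = 0.144846] × [0.0511325] = 0.00740632
Multiply by the mixture weights:
  P(Z=1)·L_1 = 0.52 × 0.0043594 = 0.00226689
  P(Z=2)·L_2 = 0.48 × 0.00740632 = 0.00355503
Sum: 0.00226689 + 0.00355503 = 0.00582192
Responsibility of Population 1: 0.00226689 / 0.00582192 ≈ 0.389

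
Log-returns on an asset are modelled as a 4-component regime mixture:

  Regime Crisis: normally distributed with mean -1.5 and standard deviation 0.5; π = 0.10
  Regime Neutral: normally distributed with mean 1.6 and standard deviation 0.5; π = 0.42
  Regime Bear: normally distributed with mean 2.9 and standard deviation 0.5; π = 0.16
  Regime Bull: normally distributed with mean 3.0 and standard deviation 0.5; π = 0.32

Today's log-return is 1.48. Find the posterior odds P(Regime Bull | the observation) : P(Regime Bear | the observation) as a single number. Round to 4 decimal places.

Posterior odds = (π_i f_i(x)) / (π_j f_j(x)); the normalising sum cancels.
Evaluate each component's likelihood at the observed value:
  p_Crisis = 1.54356e-08
  p_Neutral = 0.775233
  p_Bear = 0.0141422
  p_Bull = 0.00785511
Odds = (0.32/0.16) × (0.00785511/0.0141422) = 2 × 0.555437 ≈ 1.1109

1.1109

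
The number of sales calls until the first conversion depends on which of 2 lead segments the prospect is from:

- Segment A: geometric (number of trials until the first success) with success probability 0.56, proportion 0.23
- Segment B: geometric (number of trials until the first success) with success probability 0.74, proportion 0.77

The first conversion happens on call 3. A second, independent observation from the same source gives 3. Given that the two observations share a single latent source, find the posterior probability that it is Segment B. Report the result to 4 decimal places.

Posterior ∝ prior × likelihood, so P(k | x) ∝ P(Z=k) f_k(x); normalise over all components.
Since both observations come from the same component, the likelihood for component k is f_k(x₁)·f_k(x₂).
  p_A = [0.56·(1−0.56)^2 = 0.56·0.1936 = 0.108416] × [0.108416] = 0.011754
  p_B = [0.74·(1−0.74)^2 = 0.74·0.0676 = 0.050024] × [0.050024] = 0.0025024
Prior × likelihood for each component:
  P(Z=A)·p_A = 0.23 × 0.011754 = 0.00270343
  P(Z=B)·p_B = 0.77 × 0.0025024 = 0.00192685
Denominator: 0.00270343 + 0.00192685 = 0.00463028
P(Segment B | x₁,x₂) ≈ 0.4161

0.4161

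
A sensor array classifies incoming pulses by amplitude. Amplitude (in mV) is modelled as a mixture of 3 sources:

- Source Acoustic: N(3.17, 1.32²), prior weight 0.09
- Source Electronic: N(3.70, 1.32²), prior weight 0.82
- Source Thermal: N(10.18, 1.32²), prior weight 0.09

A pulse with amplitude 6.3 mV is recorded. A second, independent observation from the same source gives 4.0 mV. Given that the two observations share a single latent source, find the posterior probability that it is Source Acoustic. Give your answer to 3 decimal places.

0.037

Apply Bayes' rule: the posterior for each component is proportional to its prior times its likelihood at x.
Since both observations come from the same component, the likelihood for component k is f_k(x₁)·f_k(x₂).
  p_Acoustic = [(1/(1.32·√(2π)))·exp(−(6.3−3.17)²/(2·1.32²)) = 0.302229·exp(-2.81132) = 0.0181716] × [0.248017] = 0.00450688
  p_Electronic = [(1/(1.32·√(2π)))·exp(−(6.3−3.70)²/(2·1.32²)) = 0.302229·exp(-1.93985) = 0.0434379] × [0.294523] = 0.0127935
  p_Thermal = [(1/(1.32·√(2π)))·exp(−(6.3−10.18)²/(2·1.32²)) = 0.302229·exp(-4.32002) = 0.00401954] × [5.25526e-06] = 2.11237e-08
Multiply by the mixture weights:
  w_Acoustic·p_Acoustic = 0.09 × 0.00450688 = 0.000405619
  w_Electronic·p_Electronic = 0.82 × 0.0127935 = 0.0104906
  w_Thermal·p_Thermal = 0.09 × 2.11237e-08 = 1.90113e-09
Normaliser: 0.000405619 + 0.0104906 + 1.90113e-09 = 0.0108963
P(Source Acoustic | x₁, x₂) ≈ 0.037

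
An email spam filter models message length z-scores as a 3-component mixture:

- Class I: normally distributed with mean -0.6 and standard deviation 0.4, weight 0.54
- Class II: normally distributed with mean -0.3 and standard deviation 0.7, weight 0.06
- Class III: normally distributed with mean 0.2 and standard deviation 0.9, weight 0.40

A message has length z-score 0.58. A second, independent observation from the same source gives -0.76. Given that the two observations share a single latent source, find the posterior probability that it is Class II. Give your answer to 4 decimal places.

0.1314

By Bayes' theorem, P(k | x) = π_k f_k(x) / Σ_j π_j f_j(x).
Since both observations come from the same component, the likelihood for component k is f_k(x₁)·f_k(x₂).
  f_I = [(1/(0.4·√(2π)))·exp(−(0.58−-0.6)²/(2·0.4²)) = 0.997356·exp(-4.35125) = 0.0128566] × [0.920675] = 0.0118368
  f_II = [(1/(0.7·√(2π)))·exp(−(0.58−-0.3)²/(2·0.7²)) = 0.569918·exp(-0.79020) = 0.258601] × [0.45924] = 0.11876
  f_III = [(1/(0.9·√(2π)))·exp(−(0.58−0.2)²/(2·0.9²)) = 0.443269·exp(-0.08914) = 0.405468] × [0.250959] = 0.101756
Weight by the priors:
  π_I·f_I = 0.54 × 0.0118368 = 0.00639185
  π_II·f_II = 0.06 × 0.11876 = 0.00712561
  π_III·f_III = 0.40 × 0.101756 = 0.0407023
Marginal: 0.00639185 + 0.00712561 + 0.0407023 = 0.0542197
P(Class II | x) ≈ 0.1314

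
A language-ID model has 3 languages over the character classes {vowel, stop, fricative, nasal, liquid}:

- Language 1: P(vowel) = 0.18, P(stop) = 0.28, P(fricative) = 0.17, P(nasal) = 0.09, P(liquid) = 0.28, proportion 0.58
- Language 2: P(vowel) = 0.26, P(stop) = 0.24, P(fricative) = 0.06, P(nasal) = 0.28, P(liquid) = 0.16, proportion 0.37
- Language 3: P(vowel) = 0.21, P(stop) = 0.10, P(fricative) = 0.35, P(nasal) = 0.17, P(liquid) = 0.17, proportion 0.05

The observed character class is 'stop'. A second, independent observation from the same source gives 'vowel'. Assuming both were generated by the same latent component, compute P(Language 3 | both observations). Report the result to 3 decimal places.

Posterior ∝ prior × likelihood, so P(k | x) ∝ w_k f_k(x); normalise over all components.
Since both observations come from the same component, the likelihood for component k is f_k(x₁)·f_k(x₂).
  L_1 = [0.28] × [0.18] = 0.0504
  L_2 = [0.24] × [0.26] = 0.0624
  L_3 = [0.1] × [0.21] = 0.021
Multiply by the mixture weights:
  w_1·L_1 = 0.58 × 0.0504 = 0.029232
  w_2·L_2 = 0.37 × 0.0624 = 0.023088
  w_3·L_3 = 0.05 × 0.021 = 0.00105
Denominator: 0.029232 + 0.023088 + 0.00105 = 0.05337
P(Language 3 | data) ≈ 0.020

0.020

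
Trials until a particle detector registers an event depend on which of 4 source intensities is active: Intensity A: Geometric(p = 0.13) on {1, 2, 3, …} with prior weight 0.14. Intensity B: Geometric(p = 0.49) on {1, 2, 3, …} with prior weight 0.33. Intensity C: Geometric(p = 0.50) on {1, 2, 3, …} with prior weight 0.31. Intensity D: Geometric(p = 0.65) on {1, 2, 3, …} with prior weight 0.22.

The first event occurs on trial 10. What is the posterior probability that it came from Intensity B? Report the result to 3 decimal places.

Posterior ∝ prior × likelihood, so P(k | x) ∝ π_k f_k(x); normalise over all components.
Geometric probabilities:
  p_A = 0.0371207
  p_B = 0.00114374
  p_C = 0.000976562
  p_D = 5.12302e-05
Multiply by the mixture weights:
  π_A·p_A = 0.14 × 0.0371207 = 0.0051969
  π_B·p_B = 0.33 × 0.00114374 = 0.000377435
  π_C·p_C = 0.31 × 0.000976562 = 0.000302734
  π_D·p_D = 0.22 × 5.12302e-05 = 1.12706e-05
Evidence: 0.0051969 + 0.000377435 + 0.000302734 + 1.12706e-05 = 0.00588834
Responsibility of Intensity B: 0.000377435 / 0.00588834 ≈ 0.064

0.064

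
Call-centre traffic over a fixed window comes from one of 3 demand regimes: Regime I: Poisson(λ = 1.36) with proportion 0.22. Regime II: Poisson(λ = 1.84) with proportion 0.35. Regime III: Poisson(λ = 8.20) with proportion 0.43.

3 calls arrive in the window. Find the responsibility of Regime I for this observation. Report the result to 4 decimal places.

0.2566

P(component k | x) = w_k·f_k(x) / marginal(x), where marginal(x) = Σ_j w_j·f_j(x).
Evaluate each component's likelihood at the observed value:
  p_I = e^(−1.36)·1.36^3/3! = 0.107603
  p_II = e^(−1.84)·1.84^3/3! = 0.164892
  p_III = e^(−8.20)·8.20^3/3! = 0.0252392
Prior × likelihood for each component:
  w_I·p_I = 0.22 × 0.107603 = 0.0236727
  w_II·p_II = 0.35 × 0.164892 = 0.0577123
  w_III·p_III = 0.43 × 0.0252392 = 0.0108529
Sum: 0.0236727 + 0.0577123 + 0.0108529 = 0.0922379
P(Regime I | x) = 0.0236727 / 0.0922379 ≈ 0.2566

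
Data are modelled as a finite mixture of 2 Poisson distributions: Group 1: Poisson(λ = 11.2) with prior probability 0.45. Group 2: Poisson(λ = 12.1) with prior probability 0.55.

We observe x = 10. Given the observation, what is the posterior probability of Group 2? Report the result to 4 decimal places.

0.5184

By Bayes' theorem, P(k | x) = w_k f_k(x) / Σ_j w_j f_j(x).
Evaluate each component's likelihood at the observed value:
  L_1 = e^(−11.2)·11.2^10/10! = 0.117036
  L_2 = e^(−12.1)·12.1^10/10! = 0.103069
Multiply by the mixture weights:
  w_1·L_1 = 0.45 × 0.117036 = 0.0526661
  w_2·L_2 = 0.55 × 0.103069 = 0.0566879
Normaliser: 0.0526661 + 0.0566879 = 0.109354
P(Group 2 | the observation) = 0.0566879 / 0.109354 ≈ 0.5184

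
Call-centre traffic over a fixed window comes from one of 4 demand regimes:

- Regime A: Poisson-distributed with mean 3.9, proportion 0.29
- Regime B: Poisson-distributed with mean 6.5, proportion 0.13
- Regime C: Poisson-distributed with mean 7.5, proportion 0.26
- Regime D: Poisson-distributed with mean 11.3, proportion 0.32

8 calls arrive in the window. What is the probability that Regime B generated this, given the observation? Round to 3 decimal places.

0.182

P(component k | x) = π_k·f_k(x) / marginal(x), where marginal(x) = Σ_j π_j·f_j(x).
Evaluate each component's likelihood at the observed value:
  f_A = 0.0268688
  f_B = 0.118815
  f_C = 0.137329
  f_D = 0.0815792
Unnormalised posteriors:
  π_A·f_A = 0.29 × 0.0268688 = 0.00779194
  π_B·f_B = 0.13 × 0.118815 = 0.015446
  π_C·f_C = 0.26 × 0.137329 = 0.0357054
  π_D·f_D = 0.32 × 0.0815792 = 0.0261053
Marginal: 0.00779194 + 0.015446 + 0.0357054 + 0.0261053 = 0.0850487
P(Regime B | x) ≈ 0.182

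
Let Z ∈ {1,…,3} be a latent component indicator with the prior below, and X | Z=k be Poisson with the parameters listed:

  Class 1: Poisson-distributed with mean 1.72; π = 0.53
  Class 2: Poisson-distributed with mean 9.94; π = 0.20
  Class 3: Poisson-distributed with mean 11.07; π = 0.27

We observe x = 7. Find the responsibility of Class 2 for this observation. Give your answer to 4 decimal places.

Posterior ∝ prior × likelihood, so P(k | x) ∝ w_k f_k(x); normalise over all components.
Component likelihoods at x = 7:
  p_1 = e^(−1.72)·1.72^7/7! = 0.00158228
  p_2 = e^(−9.94)·9.94^7/7! = 0.0917037
  p_3 = e^(−11.07)·11.07^7/7! = 0.0629452
Unnormalised posteriors:
  w_1·p_1 = 0.53 × 0.00158228 = 0.000838606
  w_2·p_2 = 0.20 × 0.0917037 = 0.0183407
  w_3·p_3 = 0.27 × 0.0629452 = 0.0169952
Denominator: 0.000838606 + 0.0183407 + 0.0169952 = 0.0361746
P(Class 2 | the observation) ≈ 0.5070

0.5070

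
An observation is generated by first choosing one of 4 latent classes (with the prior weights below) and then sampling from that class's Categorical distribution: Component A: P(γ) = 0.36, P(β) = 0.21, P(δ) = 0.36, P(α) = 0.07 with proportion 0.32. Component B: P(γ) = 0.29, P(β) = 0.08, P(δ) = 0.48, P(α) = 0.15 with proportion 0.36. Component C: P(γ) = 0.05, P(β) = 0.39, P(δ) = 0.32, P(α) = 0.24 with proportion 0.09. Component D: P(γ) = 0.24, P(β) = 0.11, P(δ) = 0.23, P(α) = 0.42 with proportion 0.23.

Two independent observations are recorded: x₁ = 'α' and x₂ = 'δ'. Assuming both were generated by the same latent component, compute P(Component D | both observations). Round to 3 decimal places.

0.352

P(component k | x) = π_k·f_k(x) / marginal(x), where marginal(x) = Σ_j π_j·f_j(x).
Since both observations come from the same component, the likelihood for component k is f_k(x₁)·f_k(x₂).
  p_A = [P(α | comp) = 0.07] × [0.36] = 0.0252
  p_B = [P(α | comp) = 0.15] × [0.48] = 0.072
  p_C = [P(α | comp) = 0.24] × [0.32] = 0.0768
  p_D = [P(α | comp) = 0.42] × [0.23] = 0.0966
Unnormalised posteriors:
  π_A·p_A = 0.32 × 0.0252 = 0.008064
  π_B·p_B = 0.36 × 0.072 = 0.02592
  π_C·p_C = 0.09 × 0.0768 = 0.006912
  π_D·p_D = 0.23 × 0.0966 = 0.022218
Sum: 0.008064 + 0.02592 + 0.006912 + 0.022218 = 0.063114
So the posterior for Component D is 0.022218 / 0.063114 ≈ 0.352.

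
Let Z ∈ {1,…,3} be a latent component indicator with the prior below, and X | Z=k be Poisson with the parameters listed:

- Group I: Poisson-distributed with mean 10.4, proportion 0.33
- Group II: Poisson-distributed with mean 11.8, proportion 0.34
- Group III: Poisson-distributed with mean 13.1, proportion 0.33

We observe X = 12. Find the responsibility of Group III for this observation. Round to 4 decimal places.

Posterior ∝ prior × likelihood, so P(k | x) ∝ P(Z=k) f_k(x); normalise over all components.
Component likelihoods at x = 12:
  p_I = 0.101719
  p_II = 0.114175
  p_III = 0.109059
Prior × likelihood for each component:
  P(Z=I)·p_I = 0.33 × 0.101719 = 0.0335671
  P(Z=II)·p_II = 0.34 × 0.114175 = 0.0388196
  P(Z=III)·p_III = 0.33 × 0.109059 = 0.0359894
Evidence: 0.0335671 + 0.0388196 + 0.0359894 = 0.108376
So the posterior for Group III is 0.0359894 / 0.108376 ≈ 0.3321.

0.3321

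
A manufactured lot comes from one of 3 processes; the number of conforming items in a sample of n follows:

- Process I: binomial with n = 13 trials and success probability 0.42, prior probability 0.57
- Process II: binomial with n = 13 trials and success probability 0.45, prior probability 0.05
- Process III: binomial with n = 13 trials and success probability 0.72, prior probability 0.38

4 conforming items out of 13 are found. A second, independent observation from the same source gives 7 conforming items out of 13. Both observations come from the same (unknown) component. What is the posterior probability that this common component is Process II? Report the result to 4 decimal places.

0.0776

Posterior ∝ prior × likelihood, so P(k | x) ∝ w_k f_k(x); normalise over all components.
Since both observations come from the same component, the likelihood for component k is f_k(x₁)·f_k(x₂).
  f_I = [C(13,4)·0.42^4·0.58^9 = 715·0.031117·0.00742766 = 0.165255] × [0.150602] = 0.0248877
  f_II = [C(13,4)·0.45^4·0.55^9 = 715·0.0410063·0.00460537 = 0.135027] × [0.177493] = 0.0239663
  f_III = [C(13,4)·0.72^4·0.28^9 = 715·0.268739·1.05785e-05 = 0.00203263] × [0.0829455] = 0.000168598
Prior × likelihood for each component:
  w_I·f_I = 0.57 × 0.0248877 = 0.014186
  w_II·f_II = 0.05 × 0.0239663 = 0.00119832
  w_III·f_III = 0.38 × 0.000168598 = 6.40671e-05
Normaliser: 0.014186 + 0.00119832 + 6.40671e-05 = 0.0154484
Responsibility of Process II: 0.00119832 / 0.0154484 ≈ 0.0776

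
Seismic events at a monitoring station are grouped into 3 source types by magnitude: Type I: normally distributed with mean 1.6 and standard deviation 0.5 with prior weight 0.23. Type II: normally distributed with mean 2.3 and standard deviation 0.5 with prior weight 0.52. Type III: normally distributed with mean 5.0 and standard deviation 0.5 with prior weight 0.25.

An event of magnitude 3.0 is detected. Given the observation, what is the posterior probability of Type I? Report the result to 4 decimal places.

Apply Bayes' rule: the posterior for each component is proportional to its prior times its likelihood at x.
Component likelihoods at x = 3.0:
  L_I = 0.0158309
  L_II = 0.299455
  L_III = 0.00026766
Multiply by the mixture weights:
  P(Z=I)·L_I = 0.23 × 0.0158309 = 0.00364111
  P(Z=II)·L_II = 0.52 × 0.299455 = 0.155717
  P(Z=III)·L_III = 0.25 × 0.00026766 = 6.69151e-05
Evidence: 0.00364111 + 0.155717 + 6.69151e-05 = 0.159425
P(Type I | data) ≈ 0.0228

0.0228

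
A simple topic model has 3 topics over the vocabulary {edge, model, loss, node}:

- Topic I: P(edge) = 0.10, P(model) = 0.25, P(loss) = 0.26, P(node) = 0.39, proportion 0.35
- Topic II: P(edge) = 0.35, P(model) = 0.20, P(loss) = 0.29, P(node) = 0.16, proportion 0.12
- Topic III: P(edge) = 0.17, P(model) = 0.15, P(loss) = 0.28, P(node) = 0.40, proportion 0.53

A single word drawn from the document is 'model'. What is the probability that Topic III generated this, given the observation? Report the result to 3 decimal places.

Apply Bayes' rule: the posterior for each component is proportional to its prior times its likelihood at x.
Component likelihoods at x = 'model':
  p_I = P(model | comp) = 0.25
  p_II = P(model | comp) = 0.20
  p_III = P(model | comp) = 0.15
Weight by the priors:
  π_I·p_I = 0.35 × 0.25 = 0.0875
  π_II·p_II = 0.12 × 0.2 = 0.024
  π_III·p_III = 0.53 × 0.15 = 0.0795
Sum: 0.0875 + 0.024 + 0.0795 = 0.191
So the posterior for Topic III is 0.0795 / 0.191 ≈ 0.416.

0.416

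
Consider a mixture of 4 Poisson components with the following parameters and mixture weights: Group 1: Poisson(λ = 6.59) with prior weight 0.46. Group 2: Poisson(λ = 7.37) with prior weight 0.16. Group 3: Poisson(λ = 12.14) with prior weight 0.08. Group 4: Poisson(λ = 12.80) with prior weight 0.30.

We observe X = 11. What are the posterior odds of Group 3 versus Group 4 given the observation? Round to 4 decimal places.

Posterior odds = (π_i f_i(x)) / (π_j f_j(x)); the normalising sum cancels.
Poisson probabilities:
  f_1 = 0.0350415
  f_2 = 0.054984
  f_3 = 0.112957
  f_4 = 0.104516
0.00903659 / 0.0313549 ≈ 0.2882

0.2882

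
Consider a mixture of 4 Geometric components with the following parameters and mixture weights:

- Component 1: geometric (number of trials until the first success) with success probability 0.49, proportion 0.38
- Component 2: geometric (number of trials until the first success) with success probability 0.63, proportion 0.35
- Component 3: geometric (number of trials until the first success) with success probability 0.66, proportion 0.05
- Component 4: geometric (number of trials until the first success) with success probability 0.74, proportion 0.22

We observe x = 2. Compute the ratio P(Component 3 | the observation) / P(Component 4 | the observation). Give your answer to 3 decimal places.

0.265

Since P(k|x) ∝ w_k f_k(x), the posterior odds are w_i f_i(x) / (w_j f_j(x)).
Evaluate each component's likelihood at the observed value:
  f_1 = 0.49·(1−0.49)^1 = 0.49·0.51 = 0.2499
  f_2 = 0.63·(1−0.63)^1 = 0.63·0.37 = 0.2331
  f_3 = 0.66·(1−0.66)^1 = 0.66·0.34 = 0.2244
  f_4 = 0.74·(1−0.74)^1 = 0.74·0.26 = 0.1924
0.01122 / 0.042328 ≈ 0.265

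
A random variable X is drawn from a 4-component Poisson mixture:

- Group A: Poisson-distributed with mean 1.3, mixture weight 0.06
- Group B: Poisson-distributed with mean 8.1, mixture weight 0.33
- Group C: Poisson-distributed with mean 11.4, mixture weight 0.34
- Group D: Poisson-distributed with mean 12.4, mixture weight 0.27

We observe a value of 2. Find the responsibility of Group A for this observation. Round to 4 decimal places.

0.7925

Posterior ∝ prior × likelihood, so P(k | x) ∝ w_k f_k(x); normalise over all components.
Component likelihoods at x = 2:
  L_A = e^(−1.3)·1.3^2/2! = 0.230289
  L_B = e^(−8.1)·8.1^2/2! = 0.0099576
  L_C = e^(−11.4)·11.4^2/2! = 0.000727483
  L_D = e^(−12.4)·12.4^2/2! = 0.000316637
Prior × likelihood for each component:
  w_A·L_A = 0.06 × 0.230289 = 0.0138174
  w_B·L_B = 0.33 × 0.0099576 = 0.00328601
  w_C·L_C = 0.34 × 0.000727483 = 0.000247344
  w_D·L_D = 0.27 × 0.000316637 = 8.5492e-05
Sum: 0.0138174 + 0.00328601 + 0.000247344 + 8.5492e-05 = 0.0174362
P(Group A | x) = 0.0138174 / 0.0174362 ≈ 0.7925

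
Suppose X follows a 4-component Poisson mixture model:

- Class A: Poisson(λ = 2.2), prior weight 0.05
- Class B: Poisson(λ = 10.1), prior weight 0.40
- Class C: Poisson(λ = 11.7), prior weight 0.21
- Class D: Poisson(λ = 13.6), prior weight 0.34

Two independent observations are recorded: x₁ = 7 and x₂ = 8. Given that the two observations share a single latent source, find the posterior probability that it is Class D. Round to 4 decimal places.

Posterior ∝ prior × likelihood, so P(k | x) ∝ π_k f_k(x); normalise over all components.
Since both observations come from the same component, the likelihood for component k is f_k(x₁)·f_k(x₂).
  L_A = [e^(−2.2)·2.2^7/7! = 0.00548378] × [0.00150804] = 8.26977e-06
  L_B = [e^(−10.1)·10.1^7/7! = 0.0873866] × [0.110326] = 0.00964098
  L_C = [e^(−11.7)·11.7^7/7! = 0.0493884] × [0.0722306] = 0.00356735
  L_D = [e^(−13.6)·13.6^7/7! = 0.0211805] × [0.0360069] = 0.000762645
Unnormalised posteriors:
  π_A·L_A = 0.05 × 8.26977e-06 = 4.13489e-07
  π_B·L_B = 0.40 × 0.00964098 = 0.00385639
  π_C·L_C = 0.21 × 0.00356735 = 0.000749144
  π_D·L_D = 0.34 × 0.000762645 = 0.000259299
Normaliser: 4.13489e-07 + 0.00385639 + 0.000749144 + 0.000259299 = 0.00486525
So the posterior for Class D is 0.000259299 / 0.00486525 ≈ 0.0533.

0.0533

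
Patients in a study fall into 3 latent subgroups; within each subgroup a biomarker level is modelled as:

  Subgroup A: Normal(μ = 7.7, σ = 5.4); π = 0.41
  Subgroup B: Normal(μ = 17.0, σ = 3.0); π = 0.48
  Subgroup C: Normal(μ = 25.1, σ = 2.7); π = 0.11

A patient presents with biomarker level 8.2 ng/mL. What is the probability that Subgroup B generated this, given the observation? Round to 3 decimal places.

By Bayes' theorem, P(k | x) = π_k f_k(x) / Σ_j π_j f_j(x).
Component likelihoods at x = 8.2 ng/mL:
  p_A = 0.0735622
  p_B = 0.00180035
  p_C = 4.59283e-10
Multiply by the mixture weights:
  π_A·p_A = 0.41 × 0.0735622 = 0.0301605
  π_B·p_B = 0.48 × 0.00180035 = 0.000864169
  π_C·p_C = 0.11 × 4.59283e-10 = 5.05212e-11
Normaliser: 0.0301605 + 0.000864169 + 5.05212e-11 = 0.0310247
P(Subgroup B | data) = 0.000864169 / 0.0310247 ≈ 0.028

0.028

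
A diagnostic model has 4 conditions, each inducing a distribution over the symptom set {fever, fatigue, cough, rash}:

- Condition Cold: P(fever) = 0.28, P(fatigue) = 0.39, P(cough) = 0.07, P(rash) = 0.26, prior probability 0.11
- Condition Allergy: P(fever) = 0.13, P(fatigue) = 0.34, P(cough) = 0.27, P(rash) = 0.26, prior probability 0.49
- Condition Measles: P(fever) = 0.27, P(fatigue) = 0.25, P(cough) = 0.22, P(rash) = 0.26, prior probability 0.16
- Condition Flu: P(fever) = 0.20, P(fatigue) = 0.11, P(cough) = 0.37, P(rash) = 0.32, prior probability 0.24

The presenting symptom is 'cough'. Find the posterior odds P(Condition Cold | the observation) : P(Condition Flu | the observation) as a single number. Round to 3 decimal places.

Posterior odds = (w_i f_i(x)) / (w_j f_j(x)); the normalising sum cancels.
Evaluate each component's likelihood at the observed value:
  f_Cold = P(cough | comp) = 0.07
  f_Allergy = P(cough | comp) = 0.27
  f_Measles = P(cough | comp) = 0.22
  f_Flu = P(cough | comp) = 0.37
0.0077 / 0.0888 ≈ 0.087

0.087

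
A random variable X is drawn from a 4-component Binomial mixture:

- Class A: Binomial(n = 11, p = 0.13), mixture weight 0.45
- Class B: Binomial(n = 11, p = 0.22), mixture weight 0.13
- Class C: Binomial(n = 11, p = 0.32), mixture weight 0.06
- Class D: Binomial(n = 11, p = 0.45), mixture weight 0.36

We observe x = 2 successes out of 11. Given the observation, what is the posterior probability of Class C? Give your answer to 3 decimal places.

0.057

By Bayes' theorem, P(k | x) = π_k f_k(x) / Σ_j π_j f_j(x).
Component likelihoods at x = 2 successes out of 11:
  p_A = C(11,2)·0.13^2·0.87^9 = 55·0.0169·0.285544 = 0.265413
  p_B = C(11,2)·0.22^2·0.78^9 = 55·0.0484·0.106869 = 0.284485
  p_C = C(11,2)·0.32^2·0.68^9 = 55·0.1024·0.0310871 = 0.175083
  p_D = C(11,2)·0.45^2·0.55^9 = 55·0.2025·0.00460537 = 0.0512923
Weight by the priors:
  π_A·p_A = 0.45 × 0.265413 = 0.119436
  π_B·p_B = 0.13 × 0.284485 = 0.0369831
  π_C·p_C = 0.06 × 0.175083 = 0.010505
  π_D·p_D = 0.36 × 0.0512923 = 0.0184652
Denominator: 0.119436 + 0.0369831 + 0.010505 + 0.0184652 = 0.185389
P(Class C | x) ≈ 0.057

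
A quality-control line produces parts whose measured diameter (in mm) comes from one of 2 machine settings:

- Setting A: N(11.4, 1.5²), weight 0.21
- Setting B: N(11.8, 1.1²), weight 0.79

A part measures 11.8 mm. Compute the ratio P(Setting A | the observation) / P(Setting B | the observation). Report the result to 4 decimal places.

The posterior odds equal the prior odds times the likelihood ratio: (w_i/w_j)·(f_i(x)/f_j(x)).
Evaluate each component's likelihood at the observed value:
  f_A = (1/(1.5·√(2π)))·exp(−(11.8−11.4)²/(2·1.5²)) = 0.265962·exp(-0.03556) = 0.256671
  f_B = (1/(1.1·√(2π)))·exp(−(11.8−11.8)²/(2·1.1²)) = 0.362675·exp(-0.00000) = 0.362675
Odds = (0.21/0.79) × (0.256671/0.362675) = 0.265823 × 0.707717 ≈ 0.1881

0.1881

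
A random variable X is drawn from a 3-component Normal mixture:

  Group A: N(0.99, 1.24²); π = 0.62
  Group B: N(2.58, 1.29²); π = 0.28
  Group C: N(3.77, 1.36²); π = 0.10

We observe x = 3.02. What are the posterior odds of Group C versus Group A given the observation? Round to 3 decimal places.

0.482

The posterior odds equal the prior odds times the likelihood ratio: (P(Z=i)/P(Z=j))·(f_i(x)/f_j(x)).
Normal densities:
  p_A = 0.0842394
  p_B = 0.291781
  p_C = 0.25196
0.025196 / 0.0522284 ≈ 0.482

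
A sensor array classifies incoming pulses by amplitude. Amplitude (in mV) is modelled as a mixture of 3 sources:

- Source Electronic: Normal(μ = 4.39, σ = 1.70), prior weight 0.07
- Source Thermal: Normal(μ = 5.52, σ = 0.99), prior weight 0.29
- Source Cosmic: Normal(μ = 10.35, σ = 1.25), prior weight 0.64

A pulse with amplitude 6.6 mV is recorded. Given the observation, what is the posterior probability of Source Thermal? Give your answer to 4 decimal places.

P(component k | x) = P(Z=k)·f_k(x) / marginal(x), where marginal(x) = Σ_j P(Z=j)·f_j(x).
Normal densities:
  p_Electronic = (1/(1.70·√(2π)))·exp(−(6.6−4.39)²/(2·1.70²)) = 0.234672·exp(-0.84500) = 0.100805
  p_Thermal = (1/(0.99·√(2π)))·exp(−(6.6−5.52)²/(2·0.99²)) = 0.402972·exp(-0.59504) = 0.222255
  p_Cosmic = (1/(1.25·√(2π)))·exp(−(6.6−10.35)²/(2·1.25²)) = 0.319154·exp(-4.50000) = 0.00354548
Unnormalised posteriors:
  P(Z=Electronic)·p_Electronic = 0.07 × 0.100805 = 0.00705635
  P(Z=Thermal)·p_Thermal = 0.29 × 0.222255 = 0.064454
  P(Z=Cosmic)·p_Cosmic = 0.64 × 0.00354548 = 0.00226911
Denominator: 0.00705635 + 0.064454 + 0.00226911 = 0.0737794
So the posterior for Source Thermal is 0.064454 / 0.0737794 ≈ 0.8736.

0.8736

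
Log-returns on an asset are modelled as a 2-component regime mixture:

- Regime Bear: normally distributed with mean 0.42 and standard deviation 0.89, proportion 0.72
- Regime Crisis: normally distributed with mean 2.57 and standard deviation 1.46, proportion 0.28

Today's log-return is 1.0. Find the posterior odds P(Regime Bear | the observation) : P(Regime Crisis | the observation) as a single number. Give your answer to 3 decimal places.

The posterior odds equal the prior odds times the likelihood ratio: (π_i/π_j)·(f_i(x)/f_j(x)).
Component likelihoods at x = 1.0:
  p_Bear = (1/(0.89·√(2π)))·exp(−(1.0−0.42)²/(2·0.89²)) = 0.448250·exp(-0.21235) = 0.362492
  p_Crisis = (1/(1.46·√(2π)))·exp(−(1.0−2.57)²/(2·1.46²)) = 0.273248·exp(-0.57818) = 0.15327
Posterior odds = (π_Bear·p_Bear) / (π_Crisis·p_Crisis) = (0.72·0.362492) / (0.28·0.15327) = 0.260995 / 0.0429155 ≈ 6.082

6.082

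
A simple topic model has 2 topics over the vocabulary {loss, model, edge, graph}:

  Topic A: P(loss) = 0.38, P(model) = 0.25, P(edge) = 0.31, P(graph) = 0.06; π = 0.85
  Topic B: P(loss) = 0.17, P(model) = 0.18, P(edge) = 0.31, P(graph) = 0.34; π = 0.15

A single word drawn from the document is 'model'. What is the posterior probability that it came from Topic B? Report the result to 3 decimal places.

0.113

Posterior ∝ prior × likelihood, so P(k | x) ∝ P(Z=k) f_k(x); normalise over all components.
Evaluate each component's likelihood at the observed value:
  p_A = P(model | comp) = 0.25
  p_B = P(model | comp) = 0.18
Prior × likelihood for each component:
  P(Z=A)·p_A = 0.85 × 0.25 = 0.2125
  P(Z=B)·p_B = 0.15 × 0.18 = 0.027
Marginal: 0.2125 + 0.027 = 0.2395
Responsibility of Topic B: 0.027 / 0.2395 ≈ 0.113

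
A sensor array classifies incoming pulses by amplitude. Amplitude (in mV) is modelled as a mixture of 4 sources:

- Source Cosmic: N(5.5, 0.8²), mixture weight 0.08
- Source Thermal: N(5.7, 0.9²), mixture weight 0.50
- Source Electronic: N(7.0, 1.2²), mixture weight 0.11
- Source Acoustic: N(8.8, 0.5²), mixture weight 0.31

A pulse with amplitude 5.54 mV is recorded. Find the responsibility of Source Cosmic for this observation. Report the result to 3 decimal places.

0.145

Posterior ∝ prior × likelihood, so P(k | x) ∝ w_k f_k(x); normalise over all components.
Evaluate each component's likelihood at the observed value:
  L_Cosmic = (1/(0.8·√(2π)))·exp(−(5.54−5.5)²/(2·0.8²)) = 0.498678·exp(-0.00125) = 0.498055
  L_Thermal = (1/(0.9·√(2π)))·exp(−(5.54−5.7)²/(2·0.9²)) = 0.443269·exp(-0.01580) = 0.43632
  L_Electronic = (1/(1.2·√(2π)))·exp(−(5.54−7.0)²/(2·1.2²)) = 0.332452·exp(-0.74014) = 0.158595
  L_Acoustic = (1/(0.5·√(2π)))·exp(−(5.54−8.8)²/(2·0.5²)) = 0.797885·exp(-21.25520) = 4.68731e-10
Weight by the priors:
  w_Cosmic·L_Cosmic = 0.08 × 0.498055 = 0.0398444
  w_Thermal·L_Thermal = 0.50 × 0.43632 = 0.21816
  w_Electronic·L_Electronic = 0.11 × 0.158595 = 0.0174455
  w_Acoustic·L_Acoustic = 0.31 × 4.68731e-10 = 1.45307e-10
Normaliser: 0.0398444 + 0.21816 + 0.0174455 + 1.45307e-10 = 0.27545
P(Source Cosmic | the observation) = 0.0398444 / 0.27545 ≈ 0.145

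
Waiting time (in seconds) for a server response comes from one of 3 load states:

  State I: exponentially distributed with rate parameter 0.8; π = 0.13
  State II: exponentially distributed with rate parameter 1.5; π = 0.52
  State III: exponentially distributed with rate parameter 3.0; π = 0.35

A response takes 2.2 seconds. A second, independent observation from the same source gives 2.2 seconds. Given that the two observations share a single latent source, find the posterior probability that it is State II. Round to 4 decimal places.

0.3920

Apply Bayes' rule: the posterior for each component is proportional to its prior times its likelihood at x.
Since both observations come from the same component, the likelihood for component k is f_k(x₁)·f_k(x₂).
  p_I = [0.137636] × [0.137636] = 0.0189436
  p_II = [0.0553248] × [0.0553248] = 0.00306083
  p_III = [0.0040811] × [0.0040811] = 1.66554e-05
Weight by the priors:
  π_I·p_I = 0.13 × 0.0189436 = 0.00246267
  π_II·p_II = 0.52 × 0.00306083 = 0.00159163
  π_III·p_III = 0.35 × 1.66554e-05 = 5.82939e-06
Marginal: 0.00246267 + 0.00159163 + 5.82939e-06 = 0.00406013
Responsibility of State II: 0.00159163 / 0.00406013 ≈ 0.3920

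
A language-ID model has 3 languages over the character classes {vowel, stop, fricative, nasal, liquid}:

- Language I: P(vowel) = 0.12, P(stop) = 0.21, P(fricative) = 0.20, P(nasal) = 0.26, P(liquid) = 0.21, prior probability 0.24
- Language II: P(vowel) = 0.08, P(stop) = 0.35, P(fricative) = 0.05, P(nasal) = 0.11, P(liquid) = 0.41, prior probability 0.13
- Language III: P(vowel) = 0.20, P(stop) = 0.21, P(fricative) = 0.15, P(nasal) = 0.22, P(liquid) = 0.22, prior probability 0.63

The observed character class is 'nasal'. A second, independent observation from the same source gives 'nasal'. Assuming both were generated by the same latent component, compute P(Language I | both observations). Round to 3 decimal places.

0.336

By Bayes' theorem, P(k | x) = w_k f_k(x) / Σ_j w_j f_j(x).
Since both observations come from the same component, the likelihood for component k is f_k(x₁)·f_k(x₂).
  p_I = [0.26] × [0.26] = 0.0676
  p_II = [0.11] × [0.11] = 0.0121
  p_III = [0.22] × [0.22] = 0.0484
Weight by the priors:
  w_I·p_I = 0.24 × 0.0676 = 0.016224
  w_II·p_II = 0.13 × 0.0121 = 0.001573
  w_III·p_III = 0.63 × 0.0484 = 0.030492
Sum: 0.016224 + 0.001573 + 0.030492 = 0.048289
Responsibility of Language I: 0.016224 / 0.048289 ≈ 0.336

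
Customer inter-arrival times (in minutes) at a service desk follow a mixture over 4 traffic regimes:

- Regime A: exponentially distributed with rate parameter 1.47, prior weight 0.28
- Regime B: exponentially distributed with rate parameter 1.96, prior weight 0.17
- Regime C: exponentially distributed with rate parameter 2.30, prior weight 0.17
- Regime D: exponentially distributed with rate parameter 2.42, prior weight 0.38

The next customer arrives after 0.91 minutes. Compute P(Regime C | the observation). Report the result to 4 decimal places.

0.1536

By Bayes' theorem, P(k | x) = π_k f_k(x) / Σ_j π_j f_j(x).
Evaluate each component's likelihood at the observed value:
  L_A = 1.47·e^(−1.47·0.91) = 1.47·e^(−1.3377) = 0.385799
  L_B = 1.96·e^(−1.96·0.91) = 1.96·e^(−1.7836) = 0.329343
  L_C = 2.30·e^(−2.30·0.91) = 2.30·e^(−2.0930) = 0.283628
  L_D = 2.42·e^(−2.42·0.91) = 2.42·e^(−2.2022) = 0.267554
Weight by the priors:
  π_A·L_A = 0.28 × 0.385799 = 0.108024
  π_B·L_B = 0.17 × 0.329343 = 0.0559883
  π_C·L_C = 0.17 × 0.283628 = 0.0482168
  π_D·L_D = 0.38 × 0.267554 = 0.101671
Denominator: 0.108024 + 0.0559883 + 0.0482168 + 0.101671 = 0.3139
P(Regime C | x) = 0.0482168 / 0.3139 ≈ 0.1536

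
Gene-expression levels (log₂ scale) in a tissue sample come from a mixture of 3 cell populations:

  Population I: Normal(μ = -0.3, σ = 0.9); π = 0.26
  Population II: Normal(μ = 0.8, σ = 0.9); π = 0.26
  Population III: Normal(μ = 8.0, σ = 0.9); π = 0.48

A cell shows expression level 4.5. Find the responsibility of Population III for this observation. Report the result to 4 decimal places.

Posterior ∝ prior × likelihood, so P(k | x) ∝ w_k f_k(x); normalise over all components.
Evaluate each component's likelihood at the observed value:
  L_I = (1/(0.9·√(2π)))·exp(−(4.5−-0.3)²/(2·0.9²)) = 0.443269·exp(-14.22222) = 2.95145e-07
  L_II = (1/(0.9·√(2π)))·exp(−(4.5−0.8)²/(2·0.9²)) = 0.443269·exp(-8.45062) = 9.4757e-05
  L_III = (1/(0.9·√(2π)))·exp(−(4.5−8.0)²/(2·0.9²)) = 0.443269·exp(-7.56173) = 0.000230489
Multiply by the mixture weights:
  w_I·L_I = 0.26 × 2.95145e-07 = 7.67376e-08
  w_II·L_II = 0.26 × 9.4757e-05 = 2.46368e-05
  w_III·L_III = 0.48 × 0.000230489 = 0.000110635
Marginal: 7.67376e-08 + 2.46368e-05 + 0.000110635 = 0.000135348
Responsibility of Population III: 0.000110635 / 0.000135348 ≈ 0.8174

0.8174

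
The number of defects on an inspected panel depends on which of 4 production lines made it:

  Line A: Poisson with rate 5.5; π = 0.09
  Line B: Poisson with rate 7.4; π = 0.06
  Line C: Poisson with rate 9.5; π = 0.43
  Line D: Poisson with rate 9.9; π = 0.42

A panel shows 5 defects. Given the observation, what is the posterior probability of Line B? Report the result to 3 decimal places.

0.114

P(component k | x) = π_k·f_k(x) / marginal(x), where marginal(x) = Σ_j π_j·f_j(x).
Poisson probabilities:
  L_A = 0.171401
  L_B = 0.113031
  L_C = 0.0482658
  L_D = 0.039763
Prior × likelihood for each component:
  π_A·L_A = 0.09 × 0.171401 = 0.0154261
  π_B·L_B = 0.06 × 0.113031 = 0.00678187
  π_C·L_C = 0.43 × 0.0482658 = 0.0207543
  π_D·L_D = 0.42 × 0.039763 = 0.0167005
Sum: 0.0154261 + 0.00678187 + 0.0207543 + 0.0167005 = 0.0596627
Responsibility of Line B: 0.00678187 / 0.0596627 ≈ 0.114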